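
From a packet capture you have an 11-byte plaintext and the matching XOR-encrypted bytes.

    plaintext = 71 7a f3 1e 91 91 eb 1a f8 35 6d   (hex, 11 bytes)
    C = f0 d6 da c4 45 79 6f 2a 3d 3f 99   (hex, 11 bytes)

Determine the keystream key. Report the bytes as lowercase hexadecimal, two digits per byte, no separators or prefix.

81ac29dad4e88430c50af4

Since C = plaintext ⊕ key, XORing both sides with plaintext gives key = plaintext ⊕ C.
01110001 xor 11110000 = 10000001
01111010 xor 11010110 = 10101100
11110011 xor 11011010 = 00101001
00011110 xor 11000100 = 11011010
10010001 xor 01000101 = 11010100
10010001 xor 01111001 = 11101000
11101011 xor 01101111 = 10000100
00011010 xor 00101010 = 00110000
11111000 xor 00111101 = 11000101
00110101 xor 00111111 = 00001010
01101101 xor 10011001 = 11110100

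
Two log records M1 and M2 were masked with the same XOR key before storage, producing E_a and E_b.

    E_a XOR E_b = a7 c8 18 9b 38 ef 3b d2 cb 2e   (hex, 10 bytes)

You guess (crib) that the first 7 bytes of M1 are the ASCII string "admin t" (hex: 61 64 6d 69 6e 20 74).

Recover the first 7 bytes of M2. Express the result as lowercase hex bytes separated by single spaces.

Since E_a ⊕ E_b = M1 ⊕ M2, XORing with the guessed M1 bytes yields the corresponding M2 bytes: M2 = (E_a ⊕ E_b) ⊕ M1.
a7 ⊕ 61 = c6
c8 ⊕ 64 = ac
18 ⊕ 6d = 75
9b ⊕ 69 = f2
38 ⊕ 6e = 56
ef ⊕ 20 = cf
3b ⊕ 74 = 4f

c6 ac 75 f2 56 cf 4f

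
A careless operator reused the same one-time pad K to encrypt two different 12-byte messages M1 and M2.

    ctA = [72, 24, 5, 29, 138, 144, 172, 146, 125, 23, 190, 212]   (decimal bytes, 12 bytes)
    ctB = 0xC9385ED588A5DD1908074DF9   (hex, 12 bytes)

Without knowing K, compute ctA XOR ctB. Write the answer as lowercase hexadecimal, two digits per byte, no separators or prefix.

ctA ⊕ ctB = (M1 ⊕ K) ⊕ (M2 ⊕ K) = M1 ⊕ M2 — the shared key cancels under XOR.
48 XOR c9 = 81
18 XOR 38 = 20
05 XOR 5e = 5b
1d XOR d5 = c8
8a XOR 88 = 02
90 XOR a5 = 35
ac XOR dd = 71
92 XOR 19 = 8b
7d XOR 08 = 75
17 XOR 07 = 10
be XOR 4d = f3
d4 XOR f9 = 2d

81205bc80235718b7510f32d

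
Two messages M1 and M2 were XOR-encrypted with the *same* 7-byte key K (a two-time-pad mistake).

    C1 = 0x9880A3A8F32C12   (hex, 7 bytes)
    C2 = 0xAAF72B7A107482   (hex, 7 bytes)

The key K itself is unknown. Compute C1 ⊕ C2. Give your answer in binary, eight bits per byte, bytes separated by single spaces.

C1 ⊕ C2 = (M1 ⊕ K) ⊕ (M2 ⊕ K) = M1 ⊕ M2 — the shared key cancels under XOR.
byte 0: 98 xor aa = 32
byte 1: 80 xor f7 = 77
byte 2: a3 xor 2b = 88
byte 3: a8 xor 7a = d2
byte 4: f3 xor 10 = e3
byte 5: 2c xor 74 = 58
byte 6: 12 xor 82 = 90

00110010 01110111 10001000 11010010 11100011 01011000 10010000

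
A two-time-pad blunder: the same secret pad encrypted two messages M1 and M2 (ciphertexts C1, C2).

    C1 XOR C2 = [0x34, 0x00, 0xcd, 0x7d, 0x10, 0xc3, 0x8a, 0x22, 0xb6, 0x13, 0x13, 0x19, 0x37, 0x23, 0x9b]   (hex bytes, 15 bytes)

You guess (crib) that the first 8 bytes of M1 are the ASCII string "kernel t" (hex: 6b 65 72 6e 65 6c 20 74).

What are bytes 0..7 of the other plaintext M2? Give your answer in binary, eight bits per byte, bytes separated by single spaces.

Since C1 ⊕ C2 = M1 ⊕ M2, XORing with the guessed M1 bytes yields the corresponding M2 bytes: M2 = (C1 ⊕ C2) ⊕ M1.
00110100 ^ 01101011 = 01011111
00000000 ^ 01100101 = 01100101
11001101 ^ 01110010 = 10111111
01111101 ^ 01101110 = 00010011
00010000 ^ 01100101 = 01110101
11000011 ^ 01101100 = 10101111
10001010 ^ 00100000 = 10101010
00100010 ^ 01110100 = 01010110

01011111 01100101 10111111 00010011 01110101 10101111 10101010 01010110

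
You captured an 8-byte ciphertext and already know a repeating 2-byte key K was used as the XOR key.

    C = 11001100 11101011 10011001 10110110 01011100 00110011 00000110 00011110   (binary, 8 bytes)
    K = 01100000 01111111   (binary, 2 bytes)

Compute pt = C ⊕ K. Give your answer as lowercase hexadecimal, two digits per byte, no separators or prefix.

ac94f9c93c4c6661

The 2-byte key repeats, so the effective keystream is 60 7f 60 7f 60 7f 60 7f.
byte 0: cc XOR 60 = ac
byte 1: eb XOR 7f = 94
byte 2: 99 XOR 60 = f9
byte 3: b6 XOR 7f = c9
byte 4: 5c XOR 60 = 3c
byte 5: 33 XOR 7f = 4c
byte 6: 06 XOR 60 = 66
byte 7: 1e XOR 7f = 61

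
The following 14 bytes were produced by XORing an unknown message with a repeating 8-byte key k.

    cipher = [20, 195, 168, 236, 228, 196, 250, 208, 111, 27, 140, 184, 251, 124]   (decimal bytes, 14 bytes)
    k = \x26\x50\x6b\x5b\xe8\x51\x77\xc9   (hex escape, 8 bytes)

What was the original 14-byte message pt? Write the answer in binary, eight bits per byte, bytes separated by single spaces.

The 8-byte key repeats, so the effective keystream is 26 50 6b 5b e8 51 77 c9 26 50 6b 5b e8 51.
byte 0: 14 ⊕ 26 = 32
byte 1: c3 ⊕ 50 = 93
byte 2: a8 ⊕ 6b = c3
byte 3: ec ⊕ 5b = b7
byte 4: e4 ⊕ e8 = 0c
byte 5: c4 ⊕ 51 = 95
byte 6: fa ⊕ 77 = 8d
byte 7: d0 ⊕ c9 = 19
byte 8: 6f ⊕ 26 = 49
byte 9: 1b ⊕ 50 = 4b
byte 10: 8c ⊕ 6b = e7
byte 11: b8 ⊕ 5b = e3
byte 12: fb ⊕ e8 = 13
byte 13: 7c ⊕ 51 = 2d

00110010 10010011 11000011 10110111 00001100 10010101 10001101 00011001 01001001 01001011 11100111 11100011 00010011 00101101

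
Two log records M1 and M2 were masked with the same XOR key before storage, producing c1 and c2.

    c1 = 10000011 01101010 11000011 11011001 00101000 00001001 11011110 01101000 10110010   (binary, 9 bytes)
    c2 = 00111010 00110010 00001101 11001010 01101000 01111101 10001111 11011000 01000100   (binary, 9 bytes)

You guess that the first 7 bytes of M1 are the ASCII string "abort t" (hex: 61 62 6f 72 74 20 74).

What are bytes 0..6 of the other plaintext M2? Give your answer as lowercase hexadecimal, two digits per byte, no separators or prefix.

d83aa161345425

First, c1 ⊕ c2 = (M1 ⊕ K) ⊕ (M2 ⊕ K) = M1 ⊕ M2, so the key drops out. Then M2 = (M1 ⊕ M2) ⊕ M1 over the first 7 bytes.
byte 0: (83 XOR 3a) XOR 61 = b9 XOR 61 = d8
byte 1: (6a XOR 32) XOR 62 = 58 XOR 62 = 3a
byte 2: (c3 XOR 0d) XOR 6f = ce XOR 6f = a1
byte 3: (d9 XOR ca) XOR 72 = 13 XOR 72 = 61
byte 4: (28 XOR 68) XOR 74 = 40 XOR 74 = 34
byte 5: (09 XOR 7d) XOR 20 = 74 XOR 20 = 54
byte 6: (de XOR 8f) XOR 74 = 51 XOR 74 = 25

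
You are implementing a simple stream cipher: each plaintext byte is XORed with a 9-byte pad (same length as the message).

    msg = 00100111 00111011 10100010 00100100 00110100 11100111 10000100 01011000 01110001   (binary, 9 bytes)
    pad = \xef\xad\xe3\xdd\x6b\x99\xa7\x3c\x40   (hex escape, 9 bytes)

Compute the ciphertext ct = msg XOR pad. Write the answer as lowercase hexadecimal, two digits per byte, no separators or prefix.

c89641f95f7e236431

XOR is its own inverse, so applying the key byte-wise gives the result directly.
00100111 ⊕ 11101111 = 11001000
00111011 ⊕ 10101101 = 10010110
10100010 ⊕ 11100011 = 01000001
00100100 ⊕ 11011101 = 11111001
00110100 ⊕ 01101011 = 01011111
11100111 ⊕ 10011001 = 01111110
10000100 ⊕ 10100111 = 00100011
01011000 ⊕ 00111100 = 01100100
01110001 ⊕ 01000000 = 00110001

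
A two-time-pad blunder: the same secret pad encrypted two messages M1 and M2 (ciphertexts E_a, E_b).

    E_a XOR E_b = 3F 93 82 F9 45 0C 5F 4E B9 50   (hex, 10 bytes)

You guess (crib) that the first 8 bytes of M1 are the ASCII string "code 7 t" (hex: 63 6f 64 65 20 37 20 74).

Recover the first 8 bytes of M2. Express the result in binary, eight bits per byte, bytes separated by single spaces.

01011100 11111100 11100110 10011100 01100101 00111011 01111111 00111010

Since E_a ⊕ E_b = M1 ⊕ M2, XORing with the guessed M1 bytes yields the corresponding M2 bytes: M2 = (E_a ⊕ E_b) ⊕ M1.
3f XOR 63 = 5c
93 XOR 6f = fc
82 XOR 64 = e6
f9 XOR 65 = 9c
45 XOR 20 = 65
0c XOR 37 = 3b
5f XOR 20 = 7f
4e XOR 74 = 3a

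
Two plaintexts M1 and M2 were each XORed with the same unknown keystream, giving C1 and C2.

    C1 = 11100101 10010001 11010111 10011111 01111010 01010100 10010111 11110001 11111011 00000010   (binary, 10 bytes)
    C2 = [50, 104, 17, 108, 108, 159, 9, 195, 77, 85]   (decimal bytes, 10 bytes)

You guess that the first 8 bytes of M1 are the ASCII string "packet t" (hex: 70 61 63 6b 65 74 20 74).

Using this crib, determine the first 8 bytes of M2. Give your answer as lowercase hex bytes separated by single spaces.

a7 98 a5 98 73 bf be 46

First, C1 ⊕ C2 = (M1 ⊕ K) ⊕ (M2 ⊕ K) = M1 ⊕ M2, so the key drops out. Then M2 = (M1 ⊕ M2) ⊕ M1 over the first 8 bytes.
byte 0: (e5 XOR 32) XOR 70 = d7 XOR 70 = a7
byte 1: (91 XOR 68) XOR 61 = f9 XOR 61 = 98
byte 2: (d7 XOR 11) XOR 63 = c6 XOR 63 = a5
byte 3: (9f XOR 6c) XOR 6b = f3 XOR 6b = 98
byte 4: (7a XOR 6c) XOR 65 = 16 XOR 65 = 73
byte 5: (54 XOR 9f) XOR 74 = cb XOR 74 = bf
byte 6: (97 XOR 09) XOR 20 = 9e XOR 20 = be
byte 7: (f1 XOR c3) XOR 74 = 32 XOR 74 = 46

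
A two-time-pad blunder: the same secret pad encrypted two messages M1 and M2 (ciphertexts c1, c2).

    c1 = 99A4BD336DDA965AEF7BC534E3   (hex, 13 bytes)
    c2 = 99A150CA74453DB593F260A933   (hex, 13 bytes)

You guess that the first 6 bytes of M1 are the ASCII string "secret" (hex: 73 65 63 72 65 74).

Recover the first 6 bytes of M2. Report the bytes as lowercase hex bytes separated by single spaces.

73 60 8e 8b 7c eb

First, c1 ⊕ c2 = (M1 ⊕ K) ⊕ (M2 ⊕ K) = M1 ⊕ M2, so the key drops out. Then M2 = (M1 ⊕ M2) ⊕ M1 over the first 6 bytes.
byte 0: (99 ⊕ 99) ⊕ 73 = 00 ⊕ 73 = 73
byte 1: (a4 ⊕ a1) ⊕ 65 = 05 ⊕ 65 = 60
byte 2: (bd ⊕ 50) ⊕ 63 = ed ⊕ 63 = 8e
byte 3: (33 ⊕ ca) ⊕ 72 = f9 ⊕ 72 = 8b
byte 4: (6d ⊕ 74) ⊕ 65 = 19 ⊕ 65 = 7c
byte 5: (da ⊕ 45) ⊕ 74 = 9f ⊕ 74 = eb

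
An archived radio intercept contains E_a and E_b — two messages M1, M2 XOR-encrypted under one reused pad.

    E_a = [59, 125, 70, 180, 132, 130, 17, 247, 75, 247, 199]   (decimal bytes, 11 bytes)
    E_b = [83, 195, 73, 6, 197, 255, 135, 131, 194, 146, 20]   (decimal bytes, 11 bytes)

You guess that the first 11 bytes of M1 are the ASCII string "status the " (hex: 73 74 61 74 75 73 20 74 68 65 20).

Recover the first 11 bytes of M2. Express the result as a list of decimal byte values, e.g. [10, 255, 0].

First, E_a ⊕ E_b = (M1 ⊕ K) ⊕ (M2 ⊕ K) = M1 ⊕ M2, so the key drops out. Then M2 = (M1 ⊕ M2) ⊕ M1 over the first 11 bytes.
byte 0: (3b XOR 53) XOR 73 = 68 XOR 73 = 1b
byte 1: (7d XOR c3) XOR 74 = be XOR 74 = ca
byte 2: (46 XOR 49) XOR 61 = 0f XOR 61 = 6e
byte 3: (b4 XOR 06) XOR 74 = b2 XOR 74 = c6
byte 4: (84 XOR c5) XOR 75 = 41 XOR 75 = 34
byte 5: (82 XOR ff) XOR 73 = 7d XOR 73 = 0e
byte 6: (11 XOR 87) XOR 20 = 96 XOR 20 = b6
byte 7: (f7 XOR 83) XOR 74 = 74 XOR 74 = 00
byte 8: (4b XOR c2) XOR 68 = 89 XOR 68 = e1
byte 9: (f7 XOR 92) XOR 65 = 65 XOR 65 = 00
byte 10: (c7 XOR 14) XOR 20 = d3 XOR 20 = f3

[27, 202, 110, 198, 52, 14, 182, 0, 225, 0, 243]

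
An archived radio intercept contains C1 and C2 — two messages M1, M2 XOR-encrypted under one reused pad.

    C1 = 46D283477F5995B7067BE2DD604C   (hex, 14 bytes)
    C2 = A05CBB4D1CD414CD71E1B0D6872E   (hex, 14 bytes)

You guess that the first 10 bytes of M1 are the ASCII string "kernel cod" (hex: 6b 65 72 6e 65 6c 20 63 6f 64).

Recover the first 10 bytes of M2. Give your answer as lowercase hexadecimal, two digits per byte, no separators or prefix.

8deb4a6406e1a11918fe

First, C1 ⊕ C2 = (M1 ⊕ K) ⊕ (M2 ⊕ K) = M1 ⊕ M2, so the key drops out. Then M2 = (M1 ⊕ M2) ⊕ M1 over the first 10 bytes.
byte 0: (46 ^ a0) ^ 6b = e6 ^ 6b = 8d
byte 1: (d2 ^ 5c) ^ 65 = 8e ^ 65 = eb
byte 2: (83 ^ bb) ^ 72 = 38 ^ 72 = 4a
byte 3: (47 ^ 4d) ^ 6e = 0a ^ 6e = 64
byte 4: (7f ^ 1c) ^ 65 = 63 ^ 65 = 06
byte 5: (59 ^ d4) ^ 6c = 8d ^ 6c = e1
byte 6: (95 ^ 14) ^ 20 = 81 ^ 20 = a1
byte 7: (b7 ^ cd) ^ 63 = 7a ^ 63 = 19
byte 8: (06 ^ 71) ^ 6f = 77 ^ 6f = 18
byte 9: (7b ^ e1) ^ 64 = 9a ^ 64 = fe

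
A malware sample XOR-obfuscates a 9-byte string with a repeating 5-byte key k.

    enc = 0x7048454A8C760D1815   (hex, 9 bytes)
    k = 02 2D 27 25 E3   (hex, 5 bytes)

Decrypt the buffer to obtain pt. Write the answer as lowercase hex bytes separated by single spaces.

72 65 62 6f 6f 74 20 3f 30

The 5-byte key repeats, so the effective keystream is 02 2d 27 25 e3 02 2d 27 25.
byte 0: 70 xor 02 = 72
byte 1: 48 xor 2d = 65
byte 2: 45 xor 27 = 62
byte 3: 4a xor 25 = 6f
byte 4: 8c xor e3 = 6f
byte 5: 76 xor 02 = 74
byte 6: 0d xor 2d = 20
byte 7: 18 xor 27 = 3f
byte 8: 15 xor 25 = 30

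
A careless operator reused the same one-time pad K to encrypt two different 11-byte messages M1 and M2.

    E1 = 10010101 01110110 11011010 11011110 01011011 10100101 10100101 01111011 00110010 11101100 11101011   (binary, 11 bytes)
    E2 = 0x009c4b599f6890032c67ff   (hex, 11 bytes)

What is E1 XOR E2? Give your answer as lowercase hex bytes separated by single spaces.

95 ea 91 87 c4 cd 35 78 1e 8b 14

E1 ⊕ E2 = (M1 ⊕ K) ⊕ (M2 ⊕ K) = M1 ⊕ M2 — the shared key cancels under XOR.
byte 0: 149 ^   0 = 149
byte 1: 118 ^ 156 = 234
byte 2: 218 ^  75 = 145
byte 3: 222 ^  89 = 135
byte 4:  91 ^ 159 = 196
byte 5: 165 ^ 104 = 205
byte 6: 165 ^ 144 =  53
byte 7: 123 ^   3 = 120
byte 8:  50 ^  44 =  30
byte 9: 236 ^ 103 = 139
byte 10: 235 ^ 255 =  20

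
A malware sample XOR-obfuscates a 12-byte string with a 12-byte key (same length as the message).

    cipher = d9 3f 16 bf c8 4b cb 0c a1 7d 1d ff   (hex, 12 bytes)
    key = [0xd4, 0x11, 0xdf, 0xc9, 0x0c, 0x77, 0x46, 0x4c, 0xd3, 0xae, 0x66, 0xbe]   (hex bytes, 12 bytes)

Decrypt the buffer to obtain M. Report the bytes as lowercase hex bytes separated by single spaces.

0d 2e c9 76 c4 3c 8d 40 72 d3 7b 41

11011001 ^ 11010100 = 00001101
00111111 ^ 00010001 = 00101110
00010110 ^ 11011111 = 11001001
10111111 ^ 11001001 = 01110110
11001000 ^ 00001100 = 11000100
01001011 ^ 01110111 = 00111100
11001011 ^ 01000110 = 10001101
00001100 ^ 01001100 = 01000000
10100001 ^ 11010011 = 01110010
01111101 ^ 10101110 = 11010011
00011101 ^ 01100110 = 01111011
11111111 ^ 10111110 = 01000001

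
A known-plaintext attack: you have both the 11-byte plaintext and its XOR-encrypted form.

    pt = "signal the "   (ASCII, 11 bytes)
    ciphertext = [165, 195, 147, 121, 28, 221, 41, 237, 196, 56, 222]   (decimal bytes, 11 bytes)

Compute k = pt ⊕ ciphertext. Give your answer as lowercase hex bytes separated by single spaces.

d6 aa f4 17 7d b1 09 99 ac 5d fe

Since ciphertext = pt ⊕ k, XORing both sides with pt gives k = pt ⊕ ciphertext.
73 ^ a5 = d6
69 ^ c3 = aa
67 ^ 93 = f4
6e ^ 79 = 17
61 ^ 1c = 7d
6c ^ dd = b1
20 ^ 29 = 09
74 ^ ed = 99
68 ^ c4 = ac
65 ^ 38 = 5d
20 ^ de = fe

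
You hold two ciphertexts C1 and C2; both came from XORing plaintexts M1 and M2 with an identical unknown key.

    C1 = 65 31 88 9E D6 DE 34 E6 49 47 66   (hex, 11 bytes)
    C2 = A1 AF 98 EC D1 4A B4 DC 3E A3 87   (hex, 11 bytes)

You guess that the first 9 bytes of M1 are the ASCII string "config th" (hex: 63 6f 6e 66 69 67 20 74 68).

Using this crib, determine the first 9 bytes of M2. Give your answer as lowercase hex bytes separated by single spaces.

a7 f1 7e 14 6e f3 a0 4e 1f

First, C1 ⊕ C2 = (M1 ⊕ K) ⊕ (M2 ⊕ K) = M1 ⊕ M2, so the key drops out. Then M2 = (M1 ⊕ M2) ⊕ M1 over the first 9 bytes.
byte 0: (65 xor a1) xor 63 = c4 xor 63 = a7
byte 1: (31 xor af) xor 6f = 9e xor 6f = f1
byte 2: (88 xor 98) xor 6e = 10 xor 6e = 7e
byte 3: (9e xor ec) xor 66 = 72 xor 66 = 14
byte 4: (d6 xor d1) xor 69 = 07 xor 69 = 6e
byte 5: (de xor 4a) xor 67 = 94 xor 67 = f3
byte 6: (34 xor b4) xor 20 = 80 xor 20 = a0
byte 7: (e6 xor dc) xor 74 = 3a xor 74 = 4e
byte 8: (49 xor 3e) xor 68 = 77 xor 68 = 1f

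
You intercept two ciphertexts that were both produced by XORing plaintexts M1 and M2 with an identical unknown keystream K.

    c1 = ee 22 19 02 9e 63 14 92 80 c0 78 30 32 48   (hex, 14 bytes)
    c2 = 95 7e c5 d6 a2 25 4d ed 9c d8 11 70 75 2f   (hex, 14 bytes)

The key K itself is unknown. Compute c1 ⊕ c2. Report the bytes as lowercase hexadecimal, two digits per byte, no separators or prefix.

7b5cdcd43c46597f1c1869404767

c1 ⊕ c2 = (M1 ⊕ K) ⊕ (M2 ⊕ K) = M1 ⊕ M2 — the shared key cancels under XOR.
byte 0: ee ⊕ 95 = 7b
byte 1: 22 ⊕ 7e = 5c
byte 2: 19 ⊕ c5 = dc
byte 3: 02 ⊕ d6 = d4
byte 4: 9e ⊕ a2 = 3c
byte 5: 63 ⊕ 25 = 46
byte 6: 14 ⊕ 4d = 59
byte 7: 92 ⊕ ed = 7f
byte 8: 80 ⊕ 9c = 1c
byte 9: c0 ⊕ d8 = 18
byte 10: 78 ⊕ 11 = 69
byte 11: 30 ⊕ 70 = 40
byte 12: 32 ⊕ 75 = 47
byte 13: 48 ⊕ 2f = 67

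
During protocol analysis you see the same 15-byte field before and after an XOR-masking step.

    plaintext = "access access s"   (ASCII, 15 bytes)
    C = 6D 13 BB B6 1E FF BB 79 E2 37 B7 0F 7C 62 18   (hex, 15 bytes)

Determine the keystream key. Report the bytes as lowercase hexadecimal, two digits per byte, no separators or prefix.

0c70d8d36d8c9b188154d27c0f426b

Since C = plaintext ⊕ key, XORing both sides with plaintext gives key = plaintext ⊕ C.
01100001 ^ 01101101 = 00001100
01100011 ^ 00010011 = 01110000
01100011 ^ 10111011 = 11011000
01100101 ^ 10110110 = 11010011
01110011 ^ 00011110 = 01101101
01110011 ^ 11111111 = 10001100
00100000 ^ 10111011 = 10011011
01100001 ^ 01111001 = 00011000
01100011 ^ 11100010 = 10000001
01100011 ^ 00110111 = 01010100
01100101 ^ 10110111 = 11010010
01110011 ^ 00001111 = 01111100
01110011 ^ 01111100 = 00001111
00100000 ^ 01100010 = 01000010
01110011 ^ 00011000 = 01101011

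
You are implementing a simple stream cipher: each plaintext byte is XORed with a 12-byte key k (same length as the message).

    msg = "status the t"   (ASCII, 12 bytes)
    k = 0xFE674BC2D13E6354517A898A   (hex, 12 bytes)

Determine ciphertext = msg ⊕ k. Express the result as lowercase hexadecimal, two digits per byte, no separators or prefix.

8d132ab6a44d4320391fa9fe

73 ^ fe = 8d
74 ^ 67 = 13
61 ^ 4b = 2a
74 ^ c2 = b6
75 ^ d1 = a4
73 ^ 3e = 4d
20 ^ 63 = 43
74 ^ 54 = 20
68 ^ 51 = 39
65 ^ 7a = 1f
20 ^ 89 = a9
74 ^ 8a = fe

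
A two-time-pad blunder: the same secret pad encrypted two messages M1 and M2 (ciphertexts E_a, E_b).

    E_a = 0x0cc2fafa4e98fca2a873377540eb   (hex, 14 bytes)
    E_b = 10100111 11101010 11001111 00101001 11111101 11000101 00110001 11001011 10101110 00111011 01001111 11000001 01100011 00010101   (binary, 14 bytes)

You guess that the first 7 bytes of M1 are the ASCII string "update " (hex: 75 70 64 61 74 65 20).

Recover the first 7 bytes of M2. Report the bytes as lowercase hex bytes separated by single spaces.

de 58 51 b2 c7 38 ed

First, E_a ⊕ E_b = (M1 ⊕ K) ⊕ (M2 ⊕ K) = M1 ⊕ M2, so the key drops out. Then M2 = (M1 ⊕ M2) ⊕ M1 over the first 7 bytes.
byte 0: (0c ⊕ a7) ⊕ 75 = ab ⊕ 75 = de
byte 1: (c2 ⊕ ea) ⊕ 70 = 28 ⊕ 70 = 58
byte 2: (fa ⊕ cf) ⊕ 64 = 35 ⊕ 64 = 51
byte 3: (fa ⊕ 29) ⊕ 61 = d3 ⊕ 61 = b2
byte 4: (4e ⊕ fd) ⊕ 74 = b3 ⊕ 74 = c7
byte 5: (98 ⊕ c5) ⊕ 65 = 5d ⊕ 65 = 38
byte 6: (fc ⊕ 31) ⊕ 20 = cd ⊕ 20 = ed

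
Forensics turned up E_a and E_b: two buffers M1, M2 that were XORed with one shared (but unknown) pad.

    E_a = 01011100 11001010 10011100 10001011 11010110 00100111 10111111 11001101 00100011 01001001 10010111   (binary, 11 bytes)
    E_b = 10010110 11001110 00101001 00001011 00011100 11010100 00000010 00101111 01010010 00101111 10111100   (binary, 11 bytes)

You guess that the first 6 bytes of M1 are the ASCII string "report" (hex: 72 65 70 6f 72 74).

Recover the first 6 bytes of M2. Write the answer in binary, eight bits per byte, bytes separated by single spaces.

10111000 01100001 11000101 11101111 10111000 10000111

First, E_a ⊕ E_b = (M1 ⊕ K) ⊕ (M2 ⊕ K) = M1 ⊕ M2, so the key drops out. Then M2 = (M1 ⊕ M2) ⊕ M1 over the first 6 bytes.
byte 0: (5c ^ 96) ^ 72 = ca ^ 72 = b8
byte 1: (ca ^ ce) ^ 65 = 04 ^ 65 = 61
byte 2: (9c ^ 29) ^ 70 = b5 ^ 70 = c5
byte 3: (8b ^ 0b) ^ 6f = 80 ^ 6f = ef
byte 4: (d6 ^ 1c) ^ 72 = ca ^ 72 = b8
byte 5: (27 ^ d4) ^ 74 = f3 ^ 74 = 87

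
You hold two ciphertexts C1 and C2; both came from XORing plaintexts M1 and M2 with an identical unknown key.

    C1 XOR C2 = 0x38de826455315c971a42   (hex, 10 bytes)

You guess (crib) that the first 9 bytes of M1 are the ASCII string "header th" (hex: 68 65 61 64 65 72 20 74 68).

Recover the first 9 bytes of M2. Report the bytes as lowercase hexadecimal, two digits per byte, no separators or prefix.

Since C1 ⊕ C2 = M1 ⊕ M2, XORing with the guessed M1 bytes yields the corresponding M2 bytes: M2 = (C1 ⊕ C2) ⊕ M1.
byte 0: 38 ^ 68 = 50
byte 1: de ^ 65 = bb
byte 2: 82 ^ 61 = e3
byte 3: 64 ^ 64 = 00
byte 4: 55 ^ 65 = 30
byte 5: 31 ^ 72 = 43
byte 6: 5c ^ 20 = 7c
byte 7: 97 ^ 74 = e3
byte 8: 1a ^ 68 = 72

50bbe30030437ce372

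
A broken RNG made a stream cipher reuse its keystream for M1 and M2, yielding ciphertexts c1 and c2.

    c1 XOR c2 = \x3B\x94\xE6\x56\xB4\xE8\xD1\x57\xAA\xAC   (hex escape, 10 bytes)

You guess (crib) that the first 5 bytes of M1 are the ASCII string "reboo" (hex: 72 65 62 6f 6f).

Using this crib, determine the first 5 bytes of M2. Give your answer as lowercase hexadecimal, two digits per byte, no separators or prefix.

49f18439db

Since c1 ⊕ c2 = M1 ⊕ M2, XORing with the guessed M1 bytes yields the corresponding M2 bytes: M2 = (c1 ⊕ c2) ⊕ M1.
3b ^ 72 = 49
94 ^ 65 = f1
e6 ^ 62 = 84
56 ^ 6f = 39
b4 ^ 6f = db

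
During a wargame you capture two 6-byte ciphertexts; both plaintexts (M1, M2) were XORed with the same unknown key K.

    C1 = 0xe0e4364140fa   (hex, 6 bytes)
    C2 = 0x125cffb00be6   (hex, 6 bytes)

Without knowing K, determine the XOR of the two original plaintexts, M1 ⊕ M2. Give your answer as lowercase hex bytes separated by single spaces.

C1 ⊕ C2 = (M1 ⊕ K) ⊕ (M2 ⊕ K) = M1 ⊕ M2 — the shared key cancels under XOR.
e0 XOR 12 = f2
e4 XOR 5c = b8
36 XOR ff = c9
41 XOR b0 = f1
40 XOR 0b = 4b
fa XOR e6 = 1c

f2 b8 c9 f1 4b 1c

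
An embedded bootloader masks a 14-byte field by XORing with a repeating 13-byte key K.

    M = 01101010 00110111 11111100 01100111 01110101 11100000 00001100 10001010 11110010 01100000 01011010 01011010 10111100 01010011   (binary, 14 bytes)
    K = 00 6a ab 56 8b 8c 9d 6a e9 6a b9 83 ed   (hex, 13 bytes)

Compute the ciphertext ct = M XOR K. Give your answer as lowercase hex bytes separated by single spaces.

6a 5d 57 31 fe 6c 91 e0 1b 0a e3 d9 51 53

The 13-byte key repeats, so the effective keystream is 00 6a ab 56 8b 8c 9d 6a e9 6a b9 83 ed 00.
byte 0: 01101010 xor 00000000 = 01101010
byte 1: 00110111 xor 01101010 = 01011101
byte 2: 11111100 xor 10101011 = 01010111
byte 3: 01100111 xor 01010110 = 00110001
byte 4: 01110101 xor 10001011 = 11111110
byte 5: 11100000 xor 10001100 = 01101100
byte 6: 00001100 xor 10011101 = 10010001
byte 7: 10001010 xor 01101010 = 11100000
byte 8: 11110010 xor 11101001 = 00011011
byte 9: 01100000 xor 01101010 = 00001010
byte 10: 01011010 xor 10111001 = 11100011
byte 11: 01011010 xor 10000011 = 11011001
byte 12: 10111100 xor 11101101 = 01010001
byte 13: 01010011 xor 00000000 = 01010011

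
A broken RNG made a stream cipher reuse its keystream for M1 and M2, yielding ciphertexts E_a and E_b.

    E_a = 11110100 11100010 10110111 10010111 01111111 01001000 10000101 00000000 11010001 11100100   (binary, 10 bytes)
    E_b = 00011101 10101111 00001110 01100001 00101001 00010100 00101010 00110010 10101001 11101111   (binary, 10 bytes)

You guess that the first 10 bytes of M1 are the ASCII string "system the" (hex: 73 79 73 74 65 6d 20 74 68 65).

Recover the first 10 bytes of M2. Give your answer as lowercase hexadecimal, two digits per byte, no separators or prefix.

9a34ca8233318f46106e

First, E_a ⊕ E_b = (M1 ⊕ K) ⊕ (M2 ⊕ K) = M1 ⊕ M2, so the key drops out. Then M2 = (M1 ⊕ M2) ⊕ M1 over the first 10 bytes.
byte 0: (f4 ^ 1d) ^ 73 = e9 ^ 73 = 9a
byte 1: (e2 ^ af) ^ 79 = 4d ^ 79 = 34
byte 2: (b7 ^ 0e) ^ 73 = b9 ^ 73 = ca
byte 3: (97 ^ 61) ^ 74 = f6 ^ 74 = 82
byte 4: (7f ^ 29) ^ 65 = 56 ^ 65 = 33
byte 5: (48 ^ 14) ^ 6d = 5c ^ 6d = 31
byte 6: (85 ^ 2a) ^ 20 = af ^ 20 = 8f
byte 7: (00 ^ 32) ^ 74 = 32 ^ 74 = 46
byte 8: (d1 ^ a9) ^ 68 = 78 ^ 68 = 10
byte 9: (e4 ^ ef) ^ 65 = 0b ^ 65 = 6e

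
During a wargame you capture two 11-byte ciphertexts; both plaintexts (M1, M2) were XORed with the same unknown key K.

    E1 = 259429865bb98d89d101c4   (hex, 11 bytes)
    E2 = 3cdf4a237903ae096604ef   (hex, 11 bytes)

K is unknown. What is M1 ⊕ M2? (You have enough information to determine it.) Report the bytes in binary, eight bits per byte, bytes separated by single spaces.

00011001 01001011 01100011 10100101 00100010 10111010 00100011 10000000 10110111 00000101 00101011

E1 ⊕ E2 = (M1 ⊕ K) ⊕ (M2 ⊕ K) = M1 ⊕ M2 — the shared key cancels under XOR.
 37 ⊕  60 =  25
148 ⊕ 223 =  75
 41 ⊕  74 =  99
134 ⊕  35 = 165
 91 ⊕ 121 =  34
185 ⊕   3 = 186
141 ⊕ 174 =  35
137 ⊕   9 = 128
209 ⊕ 102 = 183
  1 ⊕   4 =   5
196 ⊕ 239 =  43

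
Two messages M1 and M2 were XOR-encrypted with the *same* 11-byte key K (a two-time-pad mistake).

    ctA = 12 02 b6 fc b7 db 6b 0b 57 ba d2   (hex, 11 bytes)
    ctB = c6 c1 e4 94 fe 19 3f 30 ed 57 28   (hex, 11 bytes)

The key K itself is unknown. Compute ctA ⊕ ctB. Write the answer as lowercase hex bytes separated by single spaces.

ctA ⊕ ctB = (M1 ⊕ K) ⊕ (M2 ⊕ K) = M1 ⊕ M2 — the shared key cancels under XOR.
12 ^ c6 = d4
02 ^ c1 = c3
b6 ^ e4 = 52
fc ^ 94 = 68
b7 ^ fe = 49
db ^ 19 = c2
6b ^ 3f = 54
0b ^ 30 = 3b
57 ^ ed = ba
ba ^ 57 = ed
d2 ^ 28 = fa

d4 c3 52 68 49 c2 54 3b ba ed fa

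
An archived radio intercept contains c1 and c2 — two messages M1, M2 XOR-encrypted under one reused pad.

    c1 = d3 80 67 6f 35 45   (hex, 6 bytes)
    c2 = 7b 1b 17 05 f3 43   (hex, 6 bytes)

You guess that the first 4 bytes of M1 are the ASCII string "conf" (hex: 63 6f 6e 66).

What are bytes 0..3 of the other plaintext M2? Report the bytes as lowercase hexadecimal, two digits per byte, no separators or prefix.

First, c1 ⊕ c2 = (M1 ⊕ K) ⊕ (M2 ⊕ K) = M1 ⊕ M2, so the key drops out. Then M2 = (M1 ⊕ M2) ⊕ M1 over the first 4 bytes.
byte 0: (d3 XOR 7b) XOR 63 = a8 XOR 63 = cb
byte 1: (80 XOR 1b) XOR 6f = 9b XOR 6f = f4
byte 2: (67 XOR 17) XOR 6e = 70 XOR 6e = 1e
byte 3: (6f XOR 05) XOR 66 = 6a XOR 66 = 0c

cbf41e0c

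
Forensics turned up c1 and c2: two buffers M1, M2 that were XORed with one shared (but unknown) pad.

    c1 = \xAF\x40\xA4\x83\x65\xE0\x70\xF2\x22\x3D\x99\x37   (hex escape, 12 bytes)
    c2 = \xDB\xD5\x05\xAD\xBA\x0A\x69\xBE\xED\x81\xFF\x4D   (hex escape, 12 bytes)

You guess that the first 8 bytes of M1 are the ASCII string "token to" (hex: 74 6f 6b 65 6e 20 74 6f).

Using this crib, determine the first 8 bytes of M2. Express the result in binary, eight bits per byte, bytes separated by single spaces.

First, c1 ⊕ c2 = (M1 ⊕ K) ⊕ (M2 ⊕ K) = M1 ⊕ M2, so the key drops out. Then M2 = (M1 ⊕ M2) ⊕ M1 over the first 8 bytes.
byte 0: (af ^ db) ^ 74 = 74 ^ 74 = 00
byte 1: (40 ^ d5) ^ 6f = 95 ^ 6f = fa
byte 2: (a4 ^ 05) ^ 6b = a1 ^ 6b = ca
byte 3: (83 ^ ad) ^ 65 = 2e ^ 65 = 4b
byte 4: (65 ^ ba) ^ 6e = df ^ 6e = b1
byte 5: (e0 ^ 0a) ^ 20 = ea ^ 20 = ca
byte 6: (70 ^ 69) ^ 74 = 19 ^ 74 = 6d
byte 7: (f2 ^ be) ^ 6f = 4c ^ 6f = 23

00000000 11111010 11001010 01001011 10110001 11001010 01101101 00100011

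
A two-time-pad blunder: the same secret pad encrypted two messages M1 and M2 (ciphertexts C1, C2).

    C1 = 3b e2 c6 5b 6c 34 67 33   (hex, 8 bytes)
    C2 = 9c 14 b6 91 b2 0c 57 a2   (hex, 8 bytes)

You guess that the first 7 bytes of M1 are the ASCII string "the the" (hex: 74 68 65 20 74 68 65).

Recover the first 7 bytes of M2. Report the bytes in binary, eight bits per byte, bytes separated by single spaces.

11010011 10011110 00010101 11101010 10101010 01010000 01010101

First, C1 ⊕ C2 = (M1 ⊕ K) ⊕ (M2 ⊕ K) = M1 ⊕ M2, so the key drops out. Then M2 = (M1 ⊕ M2) ⊕ M1 over the first 7 bytes.
byte 0: (3b ^ 9c) ^ 74 = a7 ^ 74 = d3
byte 1: (e2 ^ 14) ^ 68 = f6 ^ 68 = 9e
byte 2: (c6 ^ b6) ^ 65 = 70 ^ 65 = 15
byte 3: (5b ^ 91) ^ 20 = ca ^ 20 = ea
byte 4: (6c ^ b2) ^ 74 = de ^ 74 = aa
byte 5: (34 ^ 0c) ^ 68 = 38 ^ 68 = 50
byte 6: (67 ^ 57) ^ 65 = 30 ^ 65 = 55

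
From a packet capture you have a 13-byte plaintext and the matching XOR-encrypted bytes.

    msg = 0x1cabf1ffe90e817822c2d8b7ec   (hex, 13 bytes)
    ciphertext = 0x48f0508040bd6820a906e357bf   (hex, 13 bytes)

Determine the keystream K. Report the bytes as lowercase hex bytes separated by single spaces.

Since ciphertext = msg ⊕ K, XORing both sides with msg gives K = msg ⊕ ciphertext.
byte 0:  28 xor  72 =  84
byte 1: 171 xor 240 =  91
byte 2: 241 xor  80 = 161
byte 3: 255 xor 128 = 127
byte 4: 233 xor  64 = 169
byte 5:  14 xor 189 = 179
byte 6: 129 xor 104 = 233
byte 7: 120 xor  32 =  88
byte 8:  34 xor 169 = 139
byte 9: 194 xor   6 = 196
byte 10: 216 xor 227 =  59
byte 11: 183 xor  87 = 224
byte 12: 236 xor 191 =  83

54 5b a1 7f a9 b3 e9 58 8b c4 3b e0 53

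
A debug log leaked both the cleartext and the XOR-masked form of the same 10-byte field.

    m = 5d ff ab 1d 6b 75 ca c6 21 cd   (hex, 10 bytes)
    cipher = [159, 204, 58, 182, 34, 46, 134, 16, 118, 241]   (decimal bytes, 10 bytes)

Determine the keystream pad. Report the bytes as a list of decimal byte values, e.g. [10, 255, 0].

[194, 51, 145, 171, 73, 91, 76, 214, 87, 60]

Since cipher = m ⊕ pad, XORing both sides with m gives pad = m ⊕ cipher.
5d XOR 9f = c2
ff XOR cc = 33
ab XOR 3a = 91
1d XOR b6 = ab
6b XOR 22 = 49
75 XOR 2e = 5b
ca XOR 86 = 4c
c6 XOR 10 = d6
21 XOR 76 = 57
cd XOR f1 = 3c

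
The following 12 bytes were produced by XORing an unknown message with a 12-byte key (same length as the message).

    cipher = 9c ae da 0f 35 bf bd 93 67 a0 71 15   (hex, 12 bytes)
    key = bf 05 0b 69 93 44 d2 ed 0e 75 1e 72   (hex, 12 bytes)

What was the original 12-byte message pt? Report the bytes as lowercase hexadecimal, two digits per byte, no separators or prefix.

XOR is its own inverse, so applying the key byte-wise gives the result directly.
byte 0: 9c ^ bf = 23
byte 1: ae ^ 05 = ab
byte 2: da ^ 0b = d1
byte 3: 0f ^ 69 = 66
byte 4: 35 ^ 93 = a6
byte 5: bf ^ 44 = fb
byte 6: bd ^ d2 = 6f
byte 7: 93 ^ ed = 7e
byte 8: 67 ^ 0e = 69
byte 9: a0 ^ 75 = d5
byte 10: 71 ^ 1e = 6f
byte 11: 15 ^ 72 = 67

23abd166a6fb6f7e69d56f67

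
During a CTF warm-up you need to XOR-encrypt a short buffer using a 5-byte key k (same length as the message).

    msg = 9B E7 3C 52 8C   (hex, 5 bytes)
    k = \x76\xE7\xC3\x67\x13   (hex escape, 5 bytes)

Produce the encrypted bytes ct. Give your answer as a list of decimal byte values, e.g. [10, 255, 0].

XOR is its own inverse, so applying the key byte-wise gives the result directly.
byte 0: 10011011 ^ 01110110 = 11101101
byte 1: 11100111 ^ 11100111 = 00000000
byte 2: 00111100 ^ 11000011 = 11111111
byte 3: 01010010 ^ 01100111 = 00110101
byte 4: 10001100 ^ 00010011 = 10011111

[237, 0, 255, 53, 159]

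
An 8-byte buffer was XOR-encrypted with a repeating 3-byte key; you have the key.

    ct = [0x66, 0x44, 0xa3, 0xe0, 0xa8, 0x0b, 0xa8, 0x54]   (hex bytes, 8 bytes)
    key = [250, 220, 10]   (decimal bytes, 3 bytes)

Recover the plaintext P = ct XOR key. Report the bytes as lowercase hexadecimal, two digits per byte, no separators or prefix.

9c98a91a74015288

The 3-byte key repeats, so the effective keystream is fa dc 0a fa dc 0a fa dc.
byte 0: 66 ⊕ fa = 9c
byte 1: 44 ⊕ dc = 98
byte 2: a3 ⊕ 0a = a9
byte 3: e0 ⊕ fa = 1a
byte 4: a8 ⊕ dc = 74
byte 5: 0b ⊕ 0a = 01
byte 6: a8 ⊕ fa = 52
byte 7: 54 ⊕ dc = 88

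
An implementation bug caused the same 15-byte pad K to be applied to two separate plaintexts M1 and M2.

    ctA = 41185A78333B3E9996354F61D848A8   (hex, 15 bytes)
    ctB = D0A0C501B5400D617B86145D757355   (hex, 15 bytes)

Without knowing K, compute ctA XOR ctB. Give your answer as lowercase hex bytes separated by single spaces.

ctA ⊕ ctB = (M1 ⊕ K) ⊕ (M2 ⊕ K) = M1 ⊕ M2 — the shared key cancels under XOR.
01000001 ^ 11010000 = 10010001
00011000 ^ 10100000 = 10111000
01011010 ^ 11000101 = 10011111
01111000 ^ 00000001 = 01111001
00110011 ^ 10110101 = 10000110
00111011 ^ 01000000 = 01111011
00111110 ^ 00001101 = 00110011
10011001 ^ 01100001 = 11111000
10010110 ^ 01111011 = 11101101
00110101 ^ 10000110 = 10110011
01001111 ^ 00010100 = 01011011
01100001 ^ 01011101 = 00111100
11011000 ^ 01110101 = 10101101
01001000 ^ 01110011 = 00111011
10101000 ^ 01010101 = 11111101

91 b8 9f 79 86 7b 33 f8 ed b3 5b 3c ad 3b fd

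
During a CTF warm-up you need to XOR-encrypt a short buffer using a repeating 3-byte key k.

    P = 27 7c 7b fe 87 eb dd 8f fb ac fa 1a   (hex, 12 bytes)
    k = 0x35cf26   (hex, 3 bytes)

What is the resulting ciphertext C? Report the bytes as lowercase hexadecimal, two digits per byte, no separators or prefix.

12b35dcb48cde840dd99353c

The 3-byte key repeats, so the effective keystream is 35 cf 26 35 cf 26 35 cf 26 35 cf 26.
byte 0: 00100111 XOR 00110101 = 00010010
byte 1: 01111100 XOR 11001111 = 10110011
byte 2: 01111011 XOR 00100110 = 01011101
byte 3: 11111110 XOR 00110101 = 11001011
byte 4: 10000111 XOR 11001111 = 01001000
byte 5: 11101011 XOR 00100110 = 11001101
byte 6: 11011101 XOR 00110101 = 11101000
byte 7: 10001111 XOR 11001111 = 01000000
byte 8: 11111011 XOR 00100110 = 11011101
byte 9: 10101100 XOR 00110101 = 10011001
byte 10: 11111010 XOR 11001111 = 00110101
byte 11: 00011010 XOR 00100110 = 00111100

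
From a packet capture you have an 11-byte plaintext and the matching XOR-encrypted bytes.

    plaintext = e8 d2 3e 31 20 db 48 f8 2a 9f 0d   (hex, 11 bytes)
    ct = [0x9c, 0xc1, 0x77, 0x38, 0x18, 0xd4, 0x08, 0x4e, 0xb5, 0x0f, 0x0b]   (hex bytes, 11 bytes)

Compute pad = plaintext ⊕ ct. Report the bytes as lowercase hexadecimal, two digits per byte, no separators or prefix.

74134909380f40b69f9006

Since ct = plaintext ⊕ pad, XORing both sides with plaintext gives pad = plaintext ⊕ ct.
byte 0: 11101000 XOR 10011100 = 01110100
byte 1: 11010010 XOR 11000001 = 00010011
byte 2: 00111110 XOR 01110111 = 01001001
byte 3: 00110001 XOR 00111000 = 00001001
byte 4: 00100000 XOR 00011000 = 00111000
byte 5: 11011011 XOR 11010100 = 00001111
byte 6: 01001000 XOR 00001000 = 01000000
byte 7: 11111000 XOR 01001110 = 10110110
byte 8: 00101010 XOR 10110101 = 10011111
byte 9: 10011111 XOR 00001111 = 10010000
byte 10: 00001101 XOR 00001011 = 00000110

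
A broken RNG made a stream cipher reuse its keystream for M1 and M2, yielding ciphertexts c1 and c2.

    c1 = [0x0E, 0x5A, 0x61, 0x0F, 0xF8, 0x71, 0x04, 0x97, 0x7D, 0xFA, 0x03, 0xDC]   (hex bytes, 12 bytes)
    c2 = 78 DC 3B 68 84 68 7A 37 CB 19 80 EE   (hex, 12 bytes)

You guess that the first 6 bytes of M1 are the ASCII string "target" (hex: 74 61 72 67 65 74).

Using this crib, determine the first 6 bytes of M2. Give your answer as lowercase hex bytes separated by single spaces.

02 e7 28 00 19 6d

First, c1 ⊕ c2 = (M1 ⊕ K) ⊕ (M2 ⊕ K) = M1 ⊕ M2, so the key drops out. Then M2 = (M1 ⊕ M2) ⊕ M1 over the first 6 bytes.
byte 0: (0e XOR 78) XOR 74 = 76 XOR 74 = 02
byte 1: (5a XOR dc) XOR 61 = 86 XOR 61 = e7
byte 2: (61 XOR 3b) XOR 72 = 5a XOR 72 = 28
byte 3: (0f XOR 68) XOR 67 = 67 XOR 67 = 00
byte 4: (f8 XOR 84) XOR 65 = 7c XOR 65 = 19
byte 5: (71 XOR 68) XOR 74 = 19 XOR 74 = 6d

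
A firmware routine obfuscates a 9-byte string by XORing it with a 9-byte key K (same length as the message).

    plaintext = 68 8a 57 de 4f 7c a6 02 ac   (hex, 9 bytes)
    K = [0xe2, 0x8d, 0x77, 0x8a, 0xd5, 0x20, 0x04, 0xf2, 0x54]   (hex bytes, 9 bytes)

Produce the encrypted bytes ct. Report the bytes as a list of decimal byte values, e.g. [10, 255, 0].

[138, 7, 32, 84, 154, 92, 162, 240, 248]

XOR is its own inverse, so applying the key byte-wise gives the result directly.
68 xor e2 = 8a
8a xor 8d = 07
57 xor 77 = 20
de xor 8a = 54
4f xor d5 = 9a
7c xor 20 = 5c
a6 xor 04 = a2
02 xor f2 = f0
ac xor 54 = f8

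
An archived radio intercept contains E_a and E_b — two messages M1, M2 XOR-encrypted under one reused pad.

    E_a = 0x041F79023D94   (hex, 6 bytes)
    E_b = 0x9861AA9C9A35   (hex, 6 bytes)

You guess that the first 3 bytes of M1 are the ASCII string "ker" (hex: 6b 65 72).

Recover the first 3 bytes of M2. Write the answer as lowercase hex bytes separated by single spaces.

f7 1b a1

First, E_a ⊕ E_b = (M1 ⊕ K) ⊕ (M2 ⊕ K) = M1 ⊕ M2, so the key drops out. Then M2 = (M1 ⊕ M2) ⊕ M1 over the first 3 bytes.
byte 0: (04 ^ 98) ^ 6b = 9c ^ 6b = f7
byte 1: (1f ^ 61) ^ 65 = 7e ^ 65 = 1b
byte 2: (79 ^ aa) ^ 72 = d3 ^ 72 = a1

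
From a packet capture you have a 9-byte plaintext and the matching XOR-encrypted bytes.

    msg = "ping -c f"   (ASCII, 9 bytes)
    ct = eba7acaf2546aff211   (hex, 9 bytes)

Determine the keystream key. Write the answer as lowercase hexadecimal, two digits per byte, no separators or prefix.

Since ct = msg ⊕ key, XORing both sides with msg gives key = msg ⊕ ct.
70 ^ eb = 9b
69 ^ a7 = ce
6e ^ ac = c2
67 ^ af = c8
20 ^ 25 = 05
2d ^ 46 = 6b
63 ^ af = cc
20 ^ f2 = d2
66 ^ 11 = 77

9bcec2c8056bccd277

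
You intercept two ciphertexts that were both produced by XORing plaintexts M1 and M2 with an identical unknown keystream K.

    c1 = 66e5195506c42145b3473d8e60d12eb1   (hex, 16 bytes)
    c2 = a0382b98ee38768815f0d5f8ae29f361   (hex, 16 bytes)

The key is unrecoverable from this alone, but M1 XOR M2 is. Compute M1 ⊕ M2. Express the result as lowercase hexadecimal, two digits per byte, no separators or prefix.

c1 ⊕ c2 = (M1 ⊕ K) ⊕ (M2 ⊕ K) = M1 ⊕ M2 — the shared key cancels under XOR.
66 XOR a0 = c6
e5 XOR 38 = dd
19 XOR 2b = 32
55 XOR 98 = cd
06 XOR ee = e8
c4 XOR 38 = fc
21 XOR 76 = 57
45 XOR 88 = cd
b3 XOR 15 = a6
47 XOR f0 = b7
3d XOR d5 = e8
8e XOR f8 = 76
60 XOR ae = ce
d1 XOR 29 = f8
2e XOR f3 = dd
b1 XOR 61 = d0

c6dd32cde8fc57cda6b7e876cef8ddd0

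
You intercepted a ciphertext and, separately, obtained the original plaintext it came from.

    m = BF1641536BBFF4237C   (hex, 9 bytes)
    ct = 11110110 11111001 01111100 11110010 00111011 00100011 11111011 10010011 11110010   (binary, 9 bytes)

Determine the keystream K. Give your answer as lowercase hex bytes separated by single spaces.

Since ct = m ⊕ K, XORing both sides with m gives K = m ⊕ ct.
191 xor 246 =  73
 22 xor 249 = 239
 65 xor 124 =  61
 83 xor 242 = 161
107 xor  59 =  80
191 xor  35 = 156
244 xor 251 =  15
 35 xor 147 = 176
124 xor 242 = 142

49 ef 3d a1 50 9c 0f b0 8e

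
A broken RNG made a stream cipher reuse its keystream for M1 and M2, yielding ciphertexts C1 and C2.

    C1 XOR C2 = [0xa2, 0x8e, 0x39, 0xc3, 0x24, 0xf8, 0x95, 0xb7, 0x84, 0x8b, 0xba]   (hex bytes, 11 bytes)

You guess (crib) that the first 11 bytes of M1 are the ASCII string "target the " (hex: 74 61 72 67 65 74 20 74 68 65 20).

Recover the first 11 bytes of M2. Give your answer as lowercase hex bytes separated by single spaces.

Since C1 ⊕ C2 = M1 ⊕ M2, XORing with the guessed M1 bytes yields the corresponding M2 bytes: M2 = (C1 ⊕ C2) ⊕ M1.
a2 ^ 74 = d6
8e ^ 61 = ef
39 ^ 72 = 4b
c3 ^ 67 = a4
24 ^ 65 = 41
f8 ^ 74 = 8c
95 ^ 20 = b5
b7 ^ 74 = c3
84 ^ 68 = ec
8b ^ 65 = ee
ba ^ 20 = 9a

d6 ef 4b a4 41 8c b5 c3 ec ee 9a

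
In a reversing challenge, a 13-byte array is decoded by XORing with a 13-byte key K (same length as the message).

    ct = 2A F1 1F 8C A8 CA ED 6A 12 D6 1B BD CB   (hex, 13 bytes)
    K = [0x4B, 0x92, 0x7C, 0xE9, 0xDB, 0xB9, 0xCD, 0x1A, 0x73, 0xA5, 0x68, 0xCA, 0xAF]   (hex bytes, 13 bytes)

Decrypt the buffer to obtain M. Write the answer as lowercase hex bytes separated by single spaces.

XOR is its own inverse, so applying the key byte-wise gives the result directly.
byte 0: 2a XOR 4b = 61
byte 1: f1 XOR 92 = 63
byte 2: 1f XOR 7c = 63
byte 3: 8c XOR e9 = 65
byte 4: a8 XOR db = 73
byte 5: ca XOR b9 = 73
byte 6: ed XOR cd = 20
byte 7: 6a XOR 1a = 70
byte 8: 12 XOR 73 = 61
byte 9: d6 XOR a5 = 73
byte 10: 1b XOR 68 = 73
byte 11: bd XOR ca = 77
byte 12: cb XOR af = 64

61 63 63 65 73 73 20 70 61 73 73 77 64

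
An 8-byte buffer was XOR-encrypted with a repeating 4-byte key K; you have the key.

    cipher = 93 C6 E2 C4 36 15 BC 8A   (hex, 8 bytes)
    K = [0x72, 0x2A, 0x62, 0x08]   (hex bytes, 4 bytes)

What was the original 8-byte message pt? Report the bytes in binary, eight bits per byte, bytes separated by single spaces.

11100001 11101100 10000000 11001100 01000100 00111111 11011110 10000010

The 4-byte key repeats, so the effective keystream is 72 2a 62 08 72 2a 62 08.
byte 0: 93 XOR 72 = e1
byte 1: c6 XOR 2a = ec
byte 2: e2 XOR 62 = 80
byte 3: c4 XOR 08 = cc
byte 4: 36 XOR 72 = 44
byte 5: 15 XOR 2a = 3f
byte 6: bc XOR 62 = de
byte 7: 8a XOR 08 = 82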